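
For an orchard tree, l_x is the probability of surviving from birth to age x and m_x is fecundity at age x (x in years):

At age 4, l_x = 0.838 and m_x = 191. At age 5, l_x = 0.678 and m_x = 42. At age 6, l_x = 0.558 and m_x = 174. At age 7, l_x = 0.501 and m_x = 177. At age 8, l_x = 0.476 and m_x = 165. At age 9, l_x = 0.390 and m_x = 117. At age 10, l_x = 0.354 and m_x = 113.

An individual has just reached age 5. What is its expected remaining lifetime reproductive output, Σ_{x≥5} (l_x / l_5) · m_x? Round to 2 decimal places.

558.14

l_5 = 0.678. Conditional survival from age 5 to x is l_x / l_5.
  x=5: (0.678/0.678) × 42 = 42.0000
  x=6: (0.558/0.678) × 174 = 143.2035
  x=7: (0.501/0.678) × 177 = 130.7920
  x=8: (0.476/0.678) × 165 = 115.8407
  x=9: (0.390/0.678) × 117 = 67.3009
  x=10: (0.354/0.678) × 113 = 59.0000
Sum = 42.0000 + 143.2035 + 130.7920 + 115.8407 + 67.3009 + 59.0000 = 558.1372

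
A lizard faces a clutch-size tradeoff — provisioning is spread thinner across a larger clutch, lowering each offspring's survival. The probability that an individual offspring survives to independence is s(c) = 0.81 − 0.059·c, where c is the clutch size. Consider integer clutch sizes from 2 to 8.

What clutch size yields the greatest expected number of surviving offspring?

7

Expected surviving offspring = c × s(c):
  c=2: 2 × 0.692 = 1.384
  c=3: 3 × 0.633 = 1.899
  c=4: 4 × 0.574 = 2.296
  c=5: 5 × 0.515 = 2.575
  c=6: 6 × 0.456 = 2.736
  c=7: 7 × 0.397 = 2.779
  c=8: 8 × 0.338 = 2.704
Maximum at c = 7 (2.779 surviving offspring).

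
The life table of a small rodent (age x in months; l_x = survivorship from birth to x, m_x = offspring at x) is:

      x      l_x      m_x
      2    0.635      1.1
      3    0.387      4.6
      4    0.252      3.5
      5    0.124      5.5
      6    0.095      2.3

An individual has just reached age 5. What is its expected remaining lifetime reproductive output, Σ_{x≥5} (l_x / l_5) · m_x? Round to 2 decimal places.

7.26

l_5 = 0.124. Conditional survival from age 5 to x is l_x / l_5.
  x=5: (0.124/0.124) × 5.5 = 5.5000
  x=6: (0.095/0.124) × 2.3 = 1.7621
Sum = 5.5000 + 1.7621 = 7.2621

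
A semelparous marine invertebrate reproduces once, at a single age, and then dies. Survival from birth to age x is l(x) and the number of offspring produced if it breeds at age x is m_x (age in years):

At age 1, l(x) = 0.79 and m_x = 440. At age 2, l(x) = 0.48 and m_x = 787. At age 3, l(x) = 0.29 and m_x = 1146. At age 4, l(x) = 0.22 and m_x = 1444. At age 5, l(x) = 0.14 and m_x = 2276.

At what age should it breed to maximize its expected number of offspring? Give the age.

Expected offspring if breeding at age x = l(x) × m_x:
  age 1: 0.79 × 440 = 347.600
  age 2: 0.48 × 787 = 377.760
  age 3: 0.29 × 1146 = 332.340
  age 4: 0.22 × 1444 = 317.680
  age 5: 0.14 × 2276 = 318.640
Maximum at age 2 (377.760).

2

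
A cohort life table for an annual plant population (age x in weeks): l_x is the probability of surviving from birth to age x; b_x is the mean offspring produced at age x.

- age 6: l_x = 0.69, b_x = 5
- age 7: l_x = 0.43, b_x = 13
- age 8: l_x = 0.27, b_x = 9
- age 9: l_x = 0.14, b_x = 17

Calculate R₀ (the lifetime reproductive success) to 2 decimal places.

R₀ = Σ l_x b_x:
  age 6: 0.69 × 5 = 3.4500
  age 7: 0.43 × 13 = 5.5900
  age 8: 0.27 × 9 = 2.4300
  age 9: 0.14 × 17 = 2.3800
R₀ = 3.4500 + 5.5900 + 2.4300 + 2.3800 = 13.8500

13.85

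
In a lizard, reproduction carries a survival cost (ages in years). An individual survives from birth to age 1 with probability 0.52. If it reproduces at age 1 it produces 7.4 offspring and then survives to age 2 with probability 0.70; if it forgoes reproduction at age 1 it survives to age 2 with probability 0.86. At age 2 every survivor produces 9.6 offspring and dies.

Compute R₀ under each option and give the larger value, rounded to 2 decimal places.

7.34

breed at age 1: R₀ = 0.52 × (7.4 + 0.70 × 9.6) = 0.52 × 14.1200 = 7.3424
delay to age 2: R₀ = 0.52 × (0.86 × 9.6) = 0.52 × 8.2560 = 4.2931
Higher: breed at age 1 (7.3424).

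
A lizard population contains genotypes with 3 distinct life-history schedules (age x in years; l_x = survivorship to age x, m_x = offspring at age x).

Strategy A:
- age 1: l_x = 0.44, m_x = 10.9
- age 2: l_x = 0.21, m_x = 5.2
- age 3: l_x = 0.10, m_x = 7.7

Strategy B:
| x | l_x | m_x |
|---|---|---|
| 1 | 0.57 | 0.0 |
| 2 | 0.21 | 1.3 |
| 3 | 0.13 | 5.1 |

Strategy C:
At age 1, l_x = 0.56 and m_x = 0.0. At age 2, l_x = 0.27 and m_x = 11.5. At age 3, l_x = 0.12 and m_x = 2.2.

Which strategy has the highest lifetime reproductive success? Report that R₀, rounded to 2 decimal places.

Strategy A: R₀ = 0.44×10.9 + 0.21×5.2 + 0.10×7.7 = 6.6580
Strategy B: R₀ = 0.57×0.0 + 0.21×1.3 + 0.13×5.1 = 0.9360
Strategy C: R₀ = 0.56×0.0 + 0.27×11.5 + 0.12×2.2 = 3.3690
Highest R₀: strategy A with 6.6580.

6.66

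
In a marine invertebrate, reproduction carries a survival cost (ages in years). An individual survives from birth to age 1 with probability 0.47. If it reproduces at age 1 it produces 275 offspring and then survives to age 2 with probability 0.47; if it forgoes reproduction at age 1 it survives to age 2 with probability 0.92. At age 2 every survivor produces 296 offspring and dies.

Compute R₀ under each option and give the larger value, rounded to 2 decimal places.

194.64

breed at age 1: R₀ = 0.47 × (275 + 0.47 × 296) = 0.47 × 414.1200 = 194.6364
delay to age 2: R₀ = 0.47 × (0.92 × 296) = 0.47 × 272.3200 = 127.9904
Higher: breed at age 1 (194.6364).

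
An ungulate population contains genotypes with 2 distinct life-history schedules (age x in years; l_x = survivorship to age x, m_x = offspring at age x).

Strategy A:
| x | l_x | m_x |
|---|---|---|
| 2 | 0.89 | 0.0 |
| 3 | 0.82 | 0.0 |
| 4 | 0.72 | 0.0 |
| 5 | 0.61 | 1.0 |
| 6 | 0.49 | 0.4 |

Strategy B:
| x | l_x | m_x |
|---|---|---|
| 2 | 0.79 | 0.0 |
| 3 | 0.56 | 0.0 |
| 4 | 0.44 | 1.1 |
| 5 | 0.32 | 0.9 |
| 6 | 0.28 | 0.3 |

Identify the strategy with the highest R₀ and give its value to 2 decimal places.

Strategy A: R₀ = 0.89×0.0 + 0.82×0.0 + 0.72×0.0 + 0.61×1.0 + 0.49×0.4 = 0.8060
Strategy B: R₀ = 0.79×0.0 + 0.56×0.0 + 0.44×1.1 + 0.32×0.9 + 0.28×0.3 = 0.8560
Highest R₀: strategy B with 0.8560.

0.86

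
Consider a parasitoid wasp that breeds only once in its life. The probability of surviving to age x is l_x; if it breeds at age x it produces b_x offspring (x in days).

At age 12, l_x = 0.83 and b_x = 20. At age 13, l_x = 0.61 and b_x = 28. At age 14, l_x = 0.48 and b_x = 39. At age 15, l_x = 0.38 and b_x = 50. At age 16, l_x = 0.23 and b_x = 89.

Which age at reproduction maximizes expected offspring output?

16

Expected offspring if breeding at age x = l_x × b_x:
  age 12: 0.83 × 20 = 16.600
  age 13: 0.61 × 28 = 17.080
  age 14: 0.48 × 39 = 18.720
  age 15: 0.38 × 50 = 19.000
  age 16: 0.23 × 89 = 20.470
Maximum at age 16 (20.470).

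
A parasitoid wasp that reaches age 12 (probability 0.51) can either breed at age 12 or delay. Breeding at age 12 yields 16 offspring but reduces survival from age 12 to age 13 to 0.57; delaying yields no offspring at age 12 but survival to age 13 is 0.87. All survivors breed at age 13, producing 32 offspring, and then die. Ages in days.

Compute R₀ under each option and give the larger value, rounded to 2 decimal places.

17.46

breed at age 12: R₀ = 0.51 × (16 + 0.57 × 32) = 0.51 × 34.2400 = 17.4624
delay to age 13: R₀ = 0.51 × (0.87 × 32) = 0.51 × 27.8400 = 14.1984
Higher: breed at age 12 (17.4624).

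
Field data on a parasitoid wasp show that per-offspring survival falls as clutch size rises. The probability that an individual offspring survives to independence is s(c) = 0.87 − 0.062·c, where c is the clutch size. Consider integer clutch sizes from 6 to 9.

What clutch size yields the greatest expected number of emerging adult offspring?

Expected emerging adult offspring = c × s(c):
  c=6: 6 × 0.498 = 2.988
  c=7: 7 × 0.436 = 3.052
  c=8: 8 × 0.374 = 2.992
  c=9: 9 × 0.312 = 2.808
Maximum at c = 7 (3.052 emerging adult offspring).

7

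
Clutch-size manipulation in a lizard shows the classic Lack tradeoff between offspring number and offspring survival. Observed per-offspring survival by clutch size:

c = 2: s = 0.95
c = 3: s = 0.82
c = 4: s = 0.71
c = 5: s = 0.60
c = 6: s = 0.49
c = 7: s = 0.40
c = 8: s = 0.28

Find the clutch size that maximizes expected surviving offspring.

5

Expected surviving offspring = c × s(c):
  c=2: 2 × 0.95 = 1.900
  c=3: 3 × 0.82 = 2.460
  c=4: 4 × 0.71 = 2.840
  c=5: 5 × 0.60 = 3.000
  c=6: 6 × 0.49 = 2.940
  c=7: 7 × 0.40 = 2.800
  c=8: 8 × 0.28 = 2.240
Maximum at c = 5 (3.000 surviving offspring).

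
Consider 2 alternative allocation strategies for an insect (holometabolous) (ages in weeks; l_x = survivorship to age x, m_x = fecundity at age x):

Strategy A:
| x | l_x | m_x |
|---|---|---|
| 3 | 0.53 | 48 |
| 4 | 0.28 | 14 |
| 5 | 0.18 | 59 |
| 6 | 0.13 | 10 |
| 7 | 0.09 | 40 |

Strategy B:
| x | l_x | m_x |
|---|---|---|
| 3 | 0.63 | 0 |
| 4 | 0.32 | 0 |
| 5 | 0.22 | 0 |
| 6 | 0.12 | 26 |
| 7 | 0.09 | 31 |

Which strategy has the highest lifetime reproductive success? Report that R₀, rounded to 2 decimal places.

Strategy A: R₀ = 0.53×48 + 0.28×14 + 0.18×59 + 0.13×10 + 0.09×40 = 44.8800
Strategy B: R₀ = 0.63×0 + 0.32×0 + 0.22×0 + 0.12×26 + 0.09×31 = 5.9100
Highest R₀: strategy A with 44.8800.

44.88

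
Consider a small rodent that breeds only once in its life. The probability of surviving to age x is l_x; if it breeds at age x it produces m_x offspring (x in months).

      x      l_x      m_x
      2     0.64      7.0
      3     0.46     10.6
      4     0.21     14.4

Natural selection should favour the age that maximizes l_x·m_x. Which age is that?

Expected offspring if breeding at age x = l_x × m_x:
  age 2: 0.64 × 7.0 = 4.480
  age 3: 0.46 × 10.6 = 4.876
  age 4: 0.21 × 14.4 = 3.024
Maximum at age 3 (4.876).

3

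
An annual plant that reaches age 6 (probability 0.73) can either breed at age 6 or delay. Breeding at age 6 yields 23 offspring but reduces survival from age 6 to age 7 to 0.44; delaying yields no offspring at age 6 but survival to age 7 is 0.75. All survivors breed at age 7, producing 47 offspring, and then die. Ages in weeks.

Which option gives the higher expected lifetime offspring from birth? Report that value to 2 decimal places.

31.89

breed at age 6: R₀ = 0.73 × (23 + 0.44 × 47) = 0.73 × 43.6800 = 31.8864
delay to age 7: R₀ = 0.73 × (0.75 × 47) = 0.73 × 35.2500 = 25.7325
Higher: breed at age 6 (31.8864).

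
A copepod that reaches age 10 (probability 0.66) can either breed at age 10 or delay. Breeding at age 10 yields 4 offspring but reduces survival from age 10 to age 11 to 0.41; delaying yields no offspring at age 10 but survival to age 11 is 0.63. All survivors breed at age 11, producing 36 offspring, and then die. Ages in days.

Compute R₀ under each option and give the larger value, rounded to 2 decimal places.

14.97

breed at age 10: R₀ = 0.66 × (4 + 0.41 × 36) = 0.66 × 18.7600 = 12.3816
delay to age 11: R₀ = 0.66 × (0.63 × 36) = 0.66 × 22.6800 = 14.9688
Higher: delay to age 11 (14.9688).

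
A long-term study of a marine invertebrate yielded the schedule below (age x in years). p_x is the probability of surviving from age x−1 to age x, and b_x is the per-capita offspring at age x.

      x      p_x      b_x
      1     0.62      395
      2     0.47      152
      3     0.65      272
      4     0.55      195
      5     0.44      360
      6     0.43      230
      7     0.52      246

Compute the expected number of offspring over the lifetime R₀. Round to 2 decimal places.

Survivorship from birth: l_x = p_1·p_2·…·p_x.
  l_1 = 0.62000
  l_2 = 0.29140
  l_3 = 0.18941
  l_4 = 0.10418
  l_5 = 0.04584
  l_6 = 0.01971
  l_7 = 0.01025
R₀ = Σ l_x b_x:
  age 1: 0.62000 × 395 = 244.9000
  age 2: 0.29140 × 152 = 44.2928
  age 3: 0.18941 × 272 = 51.5195
  age 4: 0.10418 × 195 = 20.3151
  age 5: 0.04584 × 360 = 16.5024
  age 6: 0.01971 × 230 = 4.5333
  age 7: 0.01025 × 246 = 2.5215
R₀ = 244.9000 + 44.2928 + 51.5195 + 20.3151 + 16.5024 + 4.5333 + 2.5215 = 384.5846

384.58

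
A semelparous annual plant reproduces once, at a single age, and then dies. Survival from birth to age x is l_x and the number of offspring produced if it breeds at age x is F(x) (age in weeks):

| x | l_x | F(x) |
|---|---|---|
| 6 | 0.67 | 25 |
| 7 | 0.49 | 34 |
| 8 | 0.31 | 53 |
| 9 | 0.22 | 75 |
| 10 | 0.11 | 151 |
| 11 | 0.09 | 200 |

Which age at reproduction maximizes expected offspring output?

Expected offspring if breeding at age x = l_x × F(x):
  age 6: 0.67 × 25 = 16.750
  age 7: 0.49 × 34 = 16.660
  age 8: 0.31 × 53 = 16.430
  age 9: 0.22 × 75 = 16.500
  age 10: 0.11 × 151 = 16.610
  age 11: 0.09 × 200 = 18.000
Maximum at age 11 (18.000).

11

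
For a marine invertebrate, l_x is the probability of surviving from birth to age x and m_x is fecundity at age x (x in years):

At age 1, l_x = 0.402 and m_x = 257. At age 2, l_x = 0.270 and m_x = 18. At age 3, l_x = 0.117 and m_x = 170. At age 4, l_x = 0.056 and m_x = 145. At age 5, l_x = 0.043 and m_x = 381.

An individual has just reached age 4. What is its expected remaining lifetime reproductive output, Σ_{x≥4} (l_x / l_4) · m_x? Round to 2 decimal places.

l_4 = 0.056. Conditional survival from age 4 to x is l_x / l_4.
  x=4: (0.056/0.056) × 145 = 145.0000
  x=5: (0.043/0.056) × 381 = 292.5536
Sum = 145.0000 + 292.5536 = 437.5536

437.55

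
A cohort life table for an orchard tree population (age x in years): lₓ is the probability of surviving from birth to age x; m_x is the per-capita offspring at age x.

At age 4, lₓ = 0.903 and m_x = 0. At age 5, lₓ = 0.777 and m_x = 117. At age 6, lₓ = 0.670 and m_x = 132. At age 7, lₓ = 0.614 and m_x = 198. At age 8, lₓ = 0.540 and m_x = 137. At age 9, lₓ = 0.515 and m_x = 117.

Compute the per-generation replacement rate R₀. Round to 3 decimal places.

R₀ = Σ lₓ m_x:
  age 4: 0.903 × 0 = 0.0000
  age 5: 0.777 × 117 = 90.9090
  age 6: 0.670 × 132 = 88.4400
  age 7: 0.614 × 198 = 121.5720
  age 8: 0.540 × 137 = 73.9800
  age 9: 0.515 × 117 = 60.2550
R₀ = 0.0000 + 90.9090 + 88.4400 + 121.5720 + 73.9800 + 60.2550 = 435.1560

435.156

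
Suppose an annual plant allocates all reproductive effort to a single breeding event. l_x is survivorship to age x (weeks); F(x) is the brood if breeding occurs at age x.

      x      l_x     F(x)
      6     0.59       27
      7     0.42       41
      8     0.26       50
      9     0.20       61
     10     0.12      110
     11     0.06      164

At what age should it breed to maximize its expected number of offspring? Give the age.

Expected offspring if breeding at age x = l_x × F(x):
  age 6: 0.59 × 27 = 15.930
  age 7: 0.42 × 41 = 17.220
  age 8: 0.26 × 50 = 13.000
  age 9: 0.20 × 61 = 12.200
  age 10: 0.12 × 110 = 13.200
  age 11: 0.06 × 164 = 9.840
Maximum at age 7 (17.220).

7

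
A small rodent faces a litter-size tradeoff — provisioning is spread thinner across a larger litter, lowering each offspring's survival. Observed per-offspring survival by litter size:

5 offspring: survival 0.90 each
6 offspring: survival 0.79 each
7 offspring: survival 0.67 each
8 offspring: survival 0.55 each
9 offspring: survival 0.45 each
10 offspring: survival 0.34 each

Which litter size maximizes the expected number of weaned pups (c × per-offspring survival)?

6

Expected weaned pups = c × s(c):
  c=5: 5 × 0.90 = 4.500
  c=6: 6 × 0.79 = 4.740
  c=7: 7 × 0.67 = 4.690
  c=8: 8 × 0.55 = 4.400
  c=9: 9 × 0.45 = 4.050
  c=10: 10 × 0.34 = 3.400
Maximum at c = 6 (4.740 weaned pups).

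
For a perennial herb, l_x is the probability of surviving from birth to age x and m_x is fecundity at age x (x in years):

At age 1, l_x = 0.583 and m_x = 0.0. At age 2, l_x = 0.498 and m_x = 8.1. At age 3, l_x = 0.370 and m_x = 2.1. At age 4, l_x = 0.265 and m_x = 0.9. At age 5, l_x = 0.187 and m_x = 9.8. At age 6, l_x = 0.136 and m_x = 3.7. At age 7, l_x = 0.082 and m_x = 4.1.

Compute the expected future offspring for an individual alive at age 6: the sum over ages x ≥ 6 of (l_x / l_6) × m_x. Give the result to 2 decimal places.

l_6 = 0.136. Conditional survival from age 6 to x is l_x / l_6.
  x=6: (0.136/0.136) × 3.7 = 3.7000
  x=7: (0.082/0.136) × 4.1 = 2.4721
Sum = 3.7000 + 2.4721 = 6.1721

6.17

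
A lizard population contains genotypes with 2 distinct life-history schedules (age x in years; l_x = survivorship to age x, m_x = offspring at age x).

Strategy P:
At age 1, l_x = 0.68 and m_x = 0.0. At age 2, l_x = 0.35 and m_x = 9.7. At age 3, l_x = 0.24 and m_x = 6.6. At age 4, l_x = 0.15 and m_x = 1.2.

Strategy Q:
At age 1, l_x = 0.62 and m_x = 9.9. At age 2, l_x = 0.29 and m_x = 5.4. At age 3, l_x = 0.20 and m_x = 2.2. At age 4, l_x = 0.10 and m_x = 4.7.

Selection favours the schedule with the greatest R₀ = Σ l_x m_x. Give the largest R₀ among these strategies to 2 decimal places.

8.61

Strategy P: R₀ = 0.68×0.0 + 0.35×9.7 + 0.24×6.6 + 0.15×1.2 = 5.1590
Strategy Q: R₀ = 0.62×9.9 + 0.29×5.4 + 0.20×2.2 + 0.10×4.7 = 8.6140
Highest R₀: strategy Q with 8.6140.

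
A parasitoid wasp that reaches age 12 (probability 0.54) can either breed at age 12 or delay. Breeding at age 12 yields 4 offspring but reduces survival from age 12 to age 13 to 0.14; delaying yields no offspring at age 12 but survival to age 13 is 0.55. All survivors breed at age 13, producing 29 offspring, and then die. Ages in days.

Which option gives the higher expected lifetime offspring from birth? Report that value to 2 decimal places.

8.61

breed at age 12: R₀ = 0.54 × (4 + 0.14 × 29) = 0.54 × 8.0600 = 4.3524
delay to age 13: R₀ = 0.54 × (0.55 × 29) = 0.54 × 15.9500 = 8.6130
Higher: delay to age 13 (8.6130).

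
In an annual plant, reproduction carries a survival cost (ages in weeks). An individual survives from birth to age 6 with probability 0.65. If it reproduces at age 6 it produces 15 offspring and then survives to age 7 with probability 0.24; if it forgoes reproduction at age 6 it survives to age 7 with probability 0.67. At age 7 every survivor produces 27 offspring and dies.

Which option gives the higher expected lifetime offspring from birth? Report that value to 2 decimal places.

13.96

breed at age 6: R₀ = 0.65 × (15 + 0.24 × 27) = 0.65 × 21.4800 = 13.9620
delay to age 7: R₀ = 0.65 × (0.67 × 27) = 0.65 × 18.0900 = 11.7585
Higher: breed at age 6 (13.9620).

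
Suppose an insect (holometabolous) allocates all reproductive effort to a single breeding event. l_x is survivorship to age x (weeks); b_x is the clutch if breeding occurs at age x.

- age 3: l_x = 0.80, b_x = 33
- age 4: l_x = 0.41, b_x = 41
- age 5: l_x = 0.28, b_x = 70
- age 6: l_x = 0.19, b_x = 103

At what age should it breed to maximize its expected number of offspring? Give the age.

Expected offspring if breeding at age x = l_x × b_x:
  age 3: 0.80 × 33 = 26.400
  age 4: 0.41 × 41 = 16.810
  age 5: 0.28 × 70 = 19.600
  age 6: 0.19 × 103 = 19.570
Maximum at age 3 (26.400).

3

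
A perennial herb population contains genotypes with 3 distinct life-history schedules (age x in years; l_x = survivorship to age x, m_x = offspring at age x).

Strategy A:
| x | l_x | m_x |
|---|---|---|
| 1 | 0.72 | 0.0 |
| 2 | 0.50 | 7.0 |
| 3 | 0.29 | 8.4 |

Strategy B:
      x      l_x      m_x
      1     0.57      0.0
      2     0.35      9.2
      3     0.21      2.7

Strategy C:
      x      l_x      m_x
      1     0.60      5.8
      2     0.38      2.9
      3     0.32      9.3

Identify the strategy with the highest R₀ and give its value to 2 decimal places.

Strategy A: R₀ = 0.72×0.0 + 0.50×7.0 + 0.29×8.4 = 5.9360
Strategy B: R₀ = 0.57×0.0 + 0.35×9.2 + 0.21×2.7 = 3.7870
Strategy C: R₀ = 0.60×5.8 + 0.38×2.9 + 0.32×9.3 = 7.5580
Highest R₀: strategy C with 7.5580.

7.56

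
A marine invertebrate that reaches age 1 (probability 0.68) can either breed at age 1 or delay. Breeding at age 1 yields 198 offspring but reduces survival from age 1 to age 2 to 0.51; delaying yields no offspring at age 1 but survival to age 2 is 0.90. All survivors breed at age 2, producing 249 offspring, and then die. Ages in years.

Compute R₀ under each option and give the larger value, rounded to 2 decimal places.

breed at age 1: R₀ = 0.68 × (198 + 0.51 × 249) = 0.68 × 324.9900 = 220.9932
delay to age 2: R₀ = 0.68 × (0.90 × 249) = 0.68 × 224.1000 = 152.3880
Higher: breed at age 1 (220.9932).

220.99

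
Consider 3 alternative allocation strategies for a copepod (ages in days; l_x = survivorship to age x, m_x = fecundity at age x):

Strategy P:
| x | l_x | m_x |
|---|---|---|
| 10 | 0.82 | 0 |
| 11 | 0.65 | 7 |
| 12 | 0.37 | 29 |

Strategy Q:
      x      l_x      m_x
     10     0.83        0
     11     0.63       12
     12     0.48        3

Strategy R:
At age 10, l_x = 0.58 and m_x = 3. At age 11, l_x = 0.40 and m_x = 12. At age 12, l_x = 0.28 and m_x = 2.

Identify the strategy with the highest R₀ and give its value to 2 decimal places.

Strategy P: R₀ = 0.82×0 + 0.65×7 + 0.37×29 = 15.2800
Strategy Q: R₀ = 0.83×0 + 0.63×12 + 0.48×3 = 9.0000
Strategy R: R₀ = 0.58×3 + 0.40×12 + 0.28×2 = 7.1000
Highest R₀: strategy P with 15.2800.

15.28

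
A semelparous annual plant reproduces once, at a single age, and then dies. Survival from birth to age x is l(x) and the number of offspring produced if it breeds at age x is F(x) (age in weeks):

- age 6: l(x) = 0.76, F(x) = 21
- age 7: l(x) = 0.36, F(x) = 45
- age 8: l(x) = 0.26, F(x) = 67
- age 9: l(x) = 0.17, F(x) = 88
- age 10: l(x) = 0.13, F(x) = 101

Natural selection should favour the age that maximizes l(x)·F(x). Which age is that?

Expected offspring if breeding at age x = l(x) × F(x):
  age 6: 0.76 × 21 = 15.960
  age 7: 0.36 × 45 = 16.200
  age 8: 0.26 × 67 = 17.420
  age 9: 0.17 × 88 = 14.960
  age 10: 0.13 × 101 = 13.130
Maximum at age 8 (17.420).

8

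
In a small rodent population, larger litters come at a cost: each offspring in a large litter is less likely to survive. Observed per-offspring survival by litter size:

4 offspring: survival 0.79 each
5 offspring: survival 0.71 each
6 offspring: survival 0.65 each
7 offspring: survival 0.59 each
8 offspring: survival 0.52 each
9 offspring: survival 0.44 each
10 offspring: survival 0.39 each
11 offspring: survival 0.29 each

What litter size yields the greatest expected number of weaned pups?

8

Expected weaned pups = c × s(c):
  c=4: 4 × 0.79 = 3.160
  c=5: 5 × 0.71 = 3.550
  c=6: 6 × 0.65 = 3.900
  c=7: 7 × 0.59 = 4.130
  c=8: 8 × 0.52 = 4.160
  c=9: 9 × 0.44 = 3.960
  c=10: 10 × 0.39 = 3.900
  c=11: 11 × 0.29 = 3.190
Maximum at c = 8 (4.160 weaned pups).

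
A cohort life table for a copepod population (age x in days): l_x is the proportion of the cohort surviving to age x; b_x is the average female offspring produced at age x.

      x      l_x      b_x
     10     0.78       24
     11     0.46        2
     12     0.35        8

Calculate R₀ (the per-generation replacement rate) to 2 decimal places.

22.44

R₀ = Σ l_x b_x:
  age 10: 0.78 × 24 = 18.7200
  age 11: 0.46 × 2 = 0.9200
  age 12: 0.35 × 8 = 2.8000
R₀ = 18.7200 + 0.9200 + 2.8000 = 22.4400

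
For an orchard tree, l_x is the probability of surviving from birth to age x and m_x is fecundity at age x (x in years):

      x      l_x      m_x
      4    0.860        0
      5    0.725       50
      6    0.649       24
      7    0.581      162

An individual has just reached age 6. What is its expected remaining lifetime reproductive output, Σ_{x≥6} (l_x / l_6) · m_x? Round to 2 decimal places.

l_6 = 0.649. Conditional survival from age 6 to x is l_x / l_6.
  x=6: (0.649/0.649) × 24 = 24.0000
  x=7: (0.581/0.649) × 162 = 145.0262
Sum = 24.0000 + 145.0262 = 169.0262

169.03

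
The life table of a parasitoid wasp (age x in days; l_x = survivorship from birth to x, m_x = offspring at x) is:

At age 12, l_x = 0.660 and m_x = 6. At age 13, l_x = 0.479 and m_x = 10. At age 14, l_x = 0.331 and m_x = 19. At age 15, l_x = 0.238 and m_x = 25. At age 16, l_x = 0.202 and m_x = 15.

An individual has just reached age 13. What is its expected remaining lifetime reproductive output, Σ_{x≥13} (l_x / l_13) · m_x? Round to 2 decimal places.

41.88

l_13 = 0.479. Conditional survival from age 13 to x is l_x / l_13.
  x=13: (0.479/0.479) × 10 = 10.0000
  x=14: (0.331/0.479) × 19 = 13.1294
  x=15: (0.238/0.479) × 25 = 12.4217
  x=16: (0.202/0.479) × 15 = 6.3257
Sum = 10.0000 + 13.1294 + 12.4217 + 6.3257 = 41.8768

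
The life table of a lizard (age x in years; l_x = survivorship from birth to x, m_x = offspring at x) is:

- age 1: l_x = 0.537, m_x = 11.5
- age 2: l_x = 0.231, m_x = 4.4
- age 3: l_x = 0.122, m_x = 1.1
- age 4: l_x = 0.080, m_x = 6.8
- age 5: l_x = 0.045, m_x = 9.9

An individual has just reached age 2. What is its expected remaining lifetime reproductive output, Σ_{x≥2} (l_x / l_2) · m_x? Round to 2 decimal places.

9.26

l_2 = 0.231. Conditional survival from age 2 to x is l_x / l_2.
  x=2: (0.231/0.231) × 4.4 = 4.4000
  x=3: (0.122/0.231) × 1.1 = 0.5810
  x=4: (0.080/0.231) × 6.8 = 2.3550
  x=5: (0.045/0.231) × 9.9 = 1.9286
Sum = 4.4000 + 0.5810 + 2.3550 + 1.9286 = 9.2645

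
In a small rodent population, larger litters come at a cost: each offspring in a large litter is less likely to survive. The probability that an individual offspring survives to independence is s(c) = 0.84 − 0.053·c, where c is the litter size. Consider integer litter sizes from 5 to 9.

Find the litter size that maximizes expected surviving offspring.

Expected surviving offspring = c × s(c):
  c=5: 5 × 0.575 = 2.875
  c=6: 6 × 0.522 = 3.132
  c=7: 7 × 0.469 = 3.283
  c=8: 8 × 0.416 = 3.328
  c=9: 9 × 0.363 = 3.267
Maximum at c = 8 (3.328 surviving offspring).

8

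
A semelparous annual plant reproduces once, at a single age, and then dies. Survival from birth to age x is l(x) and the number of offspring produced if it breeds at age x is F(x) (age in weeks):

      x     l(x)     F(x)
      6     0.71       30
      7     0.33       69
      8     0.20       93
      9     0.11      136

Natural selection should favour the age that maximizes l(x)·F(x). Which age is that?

Expected offspring if breeding at age x = l(x) × F(x):
  age 6: 0.71 × 30 = 21.300
  age 7: 0.33 × 69 = 22.770
  age 8: 0.20 × 93 = 18.600
  age 9: 0.11 × 136 = 14.960
Maximum at age 7 (22.770).

7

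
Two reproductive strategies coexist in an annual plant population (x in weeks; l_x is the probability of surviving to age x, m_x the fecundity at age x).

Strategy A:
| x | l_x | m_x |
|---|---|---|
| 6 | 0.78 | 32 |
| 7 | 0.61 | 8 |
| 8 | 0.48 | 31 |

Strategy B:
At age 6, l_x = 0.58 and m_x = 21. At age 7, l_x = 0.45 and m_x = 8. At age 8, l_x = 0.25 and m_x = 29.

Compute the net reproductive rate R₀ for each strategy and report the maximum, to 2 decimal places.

44.72

Strategy A: R₀ = 0.78×32 + 0.61×8 + 0.48×31 = 44.7200
Strategy B: R₀ = 0.58×21 + 0.45×8 + 0.25×29 = 23.0300
Highest R₀: strategy A with 44.7200.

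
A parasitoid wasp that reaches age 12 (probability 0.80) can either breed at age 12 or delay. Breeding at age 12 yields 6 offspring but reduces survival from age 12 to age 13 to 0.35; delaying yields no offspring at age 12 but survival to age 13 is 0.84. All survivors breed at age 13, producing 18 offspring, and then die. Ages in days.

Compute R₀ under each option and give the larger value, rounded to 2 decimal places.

12.10

breed at age 12: R₀ = 0.80 × (6 + 0.35 × 18) = 0.80 × 12.3000 = 9.8400
delay to age 13: R₀ = 0.80 × (0.84 × 18) = 0.80 × 15.1200 = 12.0960
Higher: delay to age 13 (12.0960).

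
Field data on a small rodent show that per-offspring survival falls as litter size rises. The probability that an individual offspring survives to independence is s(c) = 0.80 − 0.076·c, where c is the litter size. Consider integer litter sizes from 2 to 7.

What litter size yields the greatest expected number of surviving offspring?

Expected surviving offspring = c × s(c):
  c=2: 2 × 0.648 = 1.296
  c=3: 3 × 0.572 = 1.716
  c=4: 4 × 0.496 = 1.984
  c=5: 5 × 0.420 = 2.100
  c=6: 6 × 0.344 = 2.064
  c=7: 7 × 0.268 = 1.876
Maximum at c = 5 (2.100 surviving offspring).

5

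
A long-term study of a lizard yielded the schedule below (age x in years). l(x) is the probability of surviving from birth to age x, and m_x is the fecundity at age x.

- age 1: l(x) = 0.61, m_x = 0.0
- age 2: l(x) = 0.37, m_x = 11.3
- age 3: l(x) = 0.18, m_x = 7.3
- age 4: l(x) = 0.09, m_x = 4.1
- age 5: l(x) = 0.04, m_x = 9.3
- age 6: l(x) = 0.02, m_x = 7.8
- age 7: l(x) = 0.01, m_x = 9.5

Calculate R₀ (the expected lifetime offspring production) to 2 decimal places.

6.49

R₀ = Σ l(x) m_x:
  age 1: 0.61 × 0.0 = 0.0000
  age 2: 0.37 × 11.3 = 4.1810
  age 3: 0.18 × 7.3 = 1.3140
  age 4: 0.09 × 4.1 = 0.3690
  age 5: 0.04 × 9.3 = 0.3720
  age 6: 0.02 × 7.8 = 0.1560
  age 7: 0.01 × 9.5 = 0.0950
R₀ = 0.0000 + 4.1810 + 1.3140 + 0.3690 + 0.3720 + 0.1560 + 0.0950 = 6.4870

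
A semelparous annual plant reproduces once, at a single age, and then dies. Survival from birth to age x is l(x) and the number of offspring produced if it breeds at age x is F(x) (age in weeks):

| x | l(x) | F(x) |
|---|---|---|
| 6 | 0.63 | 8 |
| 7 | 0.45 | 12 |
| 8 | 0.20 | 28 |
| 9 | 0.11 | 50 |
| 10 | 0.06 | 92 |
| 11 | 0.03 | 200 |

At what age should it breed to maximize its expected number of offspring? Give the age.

11

Expected offspring if breeding at age x = l(x) × F(x):
  age 6: 0.63 × 8 = 5.040
  age 7: 0.45 × 12 = 5.400
  age 8: 0.20 × 28 = 5.600
  age 9: 0.11 × 50 = 5.500
  age 10: 0.06 × 92 = 5.520
  age 11: 0.03 × 200 = 6.000
Maximum at age 11 (6.000).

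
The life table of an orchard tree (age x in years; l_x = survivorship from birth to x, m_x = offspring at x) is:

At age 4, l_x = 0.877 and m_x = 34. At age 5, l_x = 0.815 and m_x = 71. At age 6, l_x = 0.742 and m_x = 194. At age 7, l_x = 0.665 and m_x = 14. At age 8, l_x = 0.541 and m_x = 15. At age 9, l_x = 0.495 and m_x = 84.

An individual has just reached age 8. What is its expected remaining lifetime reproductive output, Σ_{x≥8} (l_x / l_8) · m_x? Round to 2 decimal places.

91.86

l_8 = 0.541. Conditional survival from age 8 to x is l_x / l_8.
  x=8: (0.541/0.541) × 15 = 15.0000
  x=9: (0.495/0.541) × 84 = 76.8577
Sum = 15.0000 + 76.8577 = 91.8577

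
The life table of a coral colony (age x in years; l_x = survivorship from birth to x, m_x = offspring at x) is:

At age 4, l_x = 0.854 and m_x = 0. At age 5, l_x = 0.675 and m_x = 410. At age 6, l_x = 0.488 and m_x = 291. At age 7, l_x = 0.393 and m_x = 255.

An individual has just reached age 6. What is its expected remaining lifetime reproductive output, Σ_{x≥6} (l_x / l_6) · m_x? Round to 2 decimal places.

496.36

l_6 = 0.488. Conditional survival from age 6 to x is l_x / l_6.
  x=6: (0.488/0.488) × 291 = 291.0000
  x=7: (0.393/0.488) × 255 = 205.3586
Sum = 291.0000 + 205.3586 = 496.3586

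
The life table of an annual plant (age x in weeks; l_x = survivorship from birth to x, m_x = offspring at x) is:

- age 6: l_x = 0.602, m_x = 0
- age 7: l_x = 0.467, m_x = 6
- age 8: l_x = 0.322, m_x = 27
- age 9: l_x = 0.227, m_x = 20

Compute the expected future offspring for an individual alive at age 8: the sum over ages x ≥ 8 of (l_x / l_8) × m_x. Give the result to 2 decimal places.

41.10

l_8 = 0.322. Conditional survival from age 8 to x is l_x / l_8.
  x=8: (0.322/0.322) × 27 = 27.0000
  x=9: (0.227/0.322) × 20 = 14.0994
Sum = 27.0000 + 14.0994 = 41.0994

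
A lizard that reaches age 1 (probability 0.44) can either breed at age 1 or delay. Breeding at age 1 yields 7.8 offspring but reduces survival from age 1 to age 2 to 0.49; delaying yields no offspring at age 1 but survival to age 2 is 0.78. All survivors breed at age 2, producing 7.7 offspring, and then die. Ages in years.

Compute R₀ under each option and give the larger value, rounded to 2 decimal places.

breed at age 1: R₀ = 0.44 × (7.8 + 0.49 × 7.7) = 0.44 × 11.5730 = 5.0921
delay to age 2: R₀ = 0.44 × (0.78 × 7.7) = 0.44 × 6.0060 = 2.6426
Higher: breed at age 1 (5.0921).

5.09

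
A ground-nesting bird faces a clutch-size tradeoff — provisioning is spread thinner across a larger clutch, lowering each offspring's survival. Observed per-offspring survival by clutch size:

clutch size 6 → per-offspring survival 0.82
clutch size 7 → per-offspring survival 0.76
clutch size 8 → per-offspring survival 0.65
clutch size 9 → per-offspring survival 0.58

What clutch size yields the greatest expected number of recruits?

Expected recruits = c × s(c):
  c=6: 6 × 0.82 = 4.920
  c=7: 7 × 0.76 = 5.320
  c=8: 8 × 0.65 = 5.200
  c=9: 9 × 0.58 = 5.220
Maximum at c = 7 (5.320 recruits).

7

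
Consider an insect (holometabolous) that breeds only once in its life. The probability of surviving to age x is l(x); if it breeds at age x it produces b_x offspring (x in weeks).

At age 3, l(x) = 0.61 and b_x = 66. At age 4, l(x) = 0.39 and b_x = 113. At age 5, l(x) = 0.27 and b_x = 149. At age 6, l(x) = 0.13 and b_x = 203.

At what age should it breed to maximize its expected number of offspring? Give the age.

Expected offspring if breeding at age x = l(x) × b_x:
  age 3: 0.61 × 66 = 40.260
  age 4: 0.39 × 113 = 44.070
  age 5: 0.27 × 149 = 40.230
  age 6: 0.13 × 203 = 26.390
Maximum at age 4 (44.070).

4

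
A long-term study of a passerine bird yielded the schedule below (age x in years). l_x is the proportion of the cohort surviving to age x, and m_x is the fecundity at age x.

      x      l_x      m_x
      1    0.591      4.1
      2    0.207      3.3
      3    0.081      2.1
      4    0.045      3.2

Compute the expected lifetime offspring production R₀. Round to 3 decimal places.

R₀ = Σ l_x m_x:
  age 1: 0.591 × 4.1 = 2.4231
  age 2: 0.207 × 3.3 = 0.6831
  age 3: 0.081 × 2.1 = 0.1701
  age 4: 0.045 × 3.2 = 0.1440
R₀ = 2.4231 + 0.6831 + 0.1701 + 0.1440 = 3.4203

3.420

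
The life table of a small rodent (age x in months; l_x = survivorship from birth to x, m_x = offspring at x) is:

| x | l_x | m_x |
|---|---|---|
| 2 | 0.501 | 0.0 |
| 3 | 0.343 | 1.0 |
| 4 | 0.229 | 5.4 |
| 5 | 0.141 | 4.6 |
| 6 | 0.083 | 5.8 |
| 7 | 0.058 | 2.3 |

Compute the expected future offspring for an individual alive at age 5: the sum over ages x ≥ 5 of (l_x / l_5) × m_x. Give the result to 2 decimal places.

l_5 = 0.141. Conditional survival from age 5 to x is l_x / l_5.
  x=5: (0.141/0.141) × 4.6 = 4.6000
  x=6: (0.083/0.141) × 5.8 = 3.4142
  x=7: (0.058/0.141) × 2.3 = 0.9461
Sum = 4.6000 + 3.4142 + 0.9461 = 8.9603

8.96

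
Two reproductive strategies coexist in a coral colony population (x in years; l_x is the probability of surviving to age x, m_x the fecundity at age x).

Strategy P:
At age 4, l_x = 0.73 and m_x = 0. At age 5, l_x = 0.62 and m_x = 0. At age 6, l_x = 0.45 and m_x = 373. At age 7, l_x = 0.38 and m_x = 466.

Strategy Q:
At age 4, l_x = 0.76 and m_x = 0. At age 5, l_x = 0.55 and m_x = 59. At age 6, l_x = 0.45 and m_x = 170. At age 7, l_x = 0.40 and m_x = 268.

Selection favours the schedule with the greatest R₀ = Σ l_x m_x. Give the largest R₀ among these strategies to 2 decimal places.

344.93

Strategy P: R₀ = 0.73×0 + 0.62×0 + 0.45×373 + 0.38×466 = 344.9300
Strategy Q: R₀ = 0.76×0 + 0.55×59 + 0.45×170 + 0.40×268 = 216.1500
Highest R₀: strategy P with 344.9300.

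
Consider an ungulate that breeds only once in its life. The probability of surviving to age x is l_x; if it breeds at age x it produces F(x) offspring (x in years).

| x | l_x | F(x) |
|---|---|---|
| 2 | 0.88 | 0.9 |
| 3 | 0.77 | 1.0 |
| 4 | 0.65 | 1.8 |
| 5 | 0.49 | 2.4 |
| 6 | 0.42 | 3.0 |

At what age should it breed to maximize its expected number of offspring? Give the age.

6

Expected offspring if breeding at age x = l_x × F(x):
  age 2: 0.88 × 0.9 = 0.792
  age 3: 0.77 × 1.0 = 0.770
  age 4: 0.65 × 1.8 = 1.170
  age 5: 0.49 × 2.4 = 1.176
  age 6: 0.42 × 3.0 = 1.260
Maximum at age 6 (1.260).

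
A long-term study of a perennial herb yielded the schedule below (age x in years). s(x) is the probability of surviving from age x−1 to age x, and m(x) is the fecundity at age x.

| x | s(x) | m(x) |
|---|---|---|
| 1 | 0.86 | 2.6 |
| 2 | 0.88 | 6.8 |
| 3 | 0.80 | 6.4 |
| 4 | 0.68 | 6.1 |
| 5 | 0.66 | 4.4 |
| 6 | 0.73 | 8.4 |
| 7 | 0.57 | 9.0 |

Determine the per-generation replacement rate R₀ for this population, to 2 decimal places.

Survivorship from birth: l_x = s_1·s_2·…·s_x.
  l_1 = 0.86000
  l_2 = 0.75680
  l_3 = 0.60544
  l_4 = 0.41170
  l_5 = 0.27172
  l_6 = 0.19836
  l_7 = 0.11306
R₀ = Σ l_x m(x):
  age 1: 0.86000 × 2.6 = 2.2360
  age 2: 0.75680 × 6.8 = 5.1462
  age 3: 0.60544 × 6.4 = 3.8748
  age 4: 0.41170 × 6.1 = 2.5114
  age 5: 0.27172 × 4.4 = 1.1956
  age 6: 0.19836 × 8.4 = 1.6662
  age 7: 0.11306 × 9.0 = 1.0175
R₀ = 2.2360 + 5.1462 + 3.8748 + 2.5114 + 1.1956 + 1.6662 + 1.0175 = 17.6478

17.65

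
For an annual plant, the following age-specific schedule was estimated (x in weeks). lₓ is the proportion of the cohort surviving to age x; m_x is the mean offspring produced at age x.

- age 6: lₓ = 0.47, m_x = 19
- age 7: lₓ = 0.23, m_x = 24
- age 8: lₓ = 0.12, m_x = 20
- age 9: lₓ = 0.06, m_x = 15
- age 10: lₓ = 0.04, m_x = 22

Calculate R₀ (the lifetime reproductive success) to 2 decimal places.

18.63

R₀ = Σ lₓ m_x:
  age 6: 0.47 × 19 = 8.9300
  age 7: 0.23 × 24 = 5.5200
  age 8: 0.12 × 20 = 2.4000
  age 9: 0.06 × 15 = 0.9000
  age 10: 0.04 × 22 = 0.8800
R₀ = 8.9300 + 5.5200 + 2.4000 + 0.9000 + 0.8800 = 18.6300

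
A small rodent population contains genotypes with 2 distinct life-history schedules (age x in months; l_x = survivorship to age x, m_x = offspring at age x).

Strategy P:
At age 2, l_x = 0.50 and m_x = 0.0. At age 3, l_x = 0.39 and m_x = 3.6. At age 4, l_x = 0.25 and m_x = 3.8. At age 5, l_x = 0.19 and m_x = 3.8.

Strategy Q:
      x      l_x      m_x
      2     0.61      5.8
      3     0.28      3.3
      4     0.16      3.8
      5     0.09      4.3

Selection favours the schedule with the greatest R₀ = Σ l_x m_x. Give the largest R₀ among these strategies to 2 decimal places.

5.46

Strategy P: R₀ = 0.50×0.0 + 0.39×3.6 + 0.25×3.8 + 0.19×3.8 = 3.0760
Strategy Q: R₀ = 0.61×5.8 + 0.28×3.3 + 0.16×3.8 + 0.09×4.3 = 5.4570
Highest R₀: strategy Q with 5.4570.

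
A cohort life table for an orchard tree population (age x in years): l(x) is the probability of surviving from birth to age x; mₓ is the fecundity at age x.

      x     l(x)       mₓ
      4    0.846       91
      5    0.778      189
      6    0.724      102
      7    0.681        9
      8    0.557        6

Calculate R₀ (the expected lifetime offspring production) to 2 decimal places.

307.35

R₀ = Σ l(x) mₓ:
  age 4: 0.846 × 91 = 76.9860
  age 5: 0.778 × 189 = 147.0420
  age 6: 0.724 × 102 = 73.8480
  age 7: 0.681 × 9 = 6.1290
  age 8: 0.557 × 6 = 3.3420
R₀ = 76.9860 + 147.0420 + 73.8480 + 6.1290 + 3.3420 = 307.3470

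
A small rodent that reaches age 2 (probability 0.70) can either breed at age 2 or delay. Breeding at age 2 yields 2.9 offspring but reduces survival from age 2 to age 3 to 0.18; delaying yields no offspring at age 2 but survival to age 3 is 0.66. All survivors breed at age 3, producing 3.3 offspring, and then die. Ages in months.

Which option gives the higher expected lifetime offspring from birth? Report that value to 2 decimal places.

2.45

breed at age 2: R₀ = 0.70 × (2.9 + 0.18 × 3.3) = 0.70 × 3.4940 = 2.4458
delay to age 3: R₀ = 0.70 × (0.66 × 3.3) = 0.70 × 2.1780 = 1.5246
Higher: breed at age 2 (2.4458).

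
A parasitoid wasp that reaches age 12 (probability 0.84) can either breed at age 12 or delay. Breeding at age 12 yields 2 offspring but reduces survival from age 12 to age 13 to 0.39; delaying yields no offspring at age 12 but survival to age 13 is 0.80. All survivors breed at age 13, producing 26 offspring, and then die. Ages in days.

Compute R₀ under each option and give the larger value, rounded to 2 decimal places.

breed at age 12: R₀ = 0.84 × (2 + 0.39 × 26) = 0.84 × 12.1400 = 10.1976
delay to age 13: R₀ = 0.84 × (0.80 × 26) = 0.84 × 20.8000 = 17.4720
Higher: delay to age 13 (17.4720).

17.47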